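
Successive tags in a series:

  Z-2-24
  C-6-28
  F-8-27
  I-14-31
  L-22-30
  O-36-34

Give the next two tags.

R-58-33 then U-94-37

Letter goes Z, C, F, I, L, O → R → U (letters move forward 3 places in the alphabet, wrapping Z→A).
For the second component, each term is the sum of the two before it: 2, 6, 8, 14, 22, 36 → 58 → 94.
Third component: alternating steps +4, −1, +4, −1, …; 24, 28, 27, 31, 30, 34 → 33 → 37.
So the next two tags are R-58-33 and U-94-37.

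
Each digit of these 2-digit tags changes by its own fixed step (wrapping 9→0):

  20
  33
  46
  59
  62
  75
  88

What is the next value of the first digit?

9

First digit: +1 each step, mod 10; 2, 3, 4, 5, 6, 7, 8 → 9.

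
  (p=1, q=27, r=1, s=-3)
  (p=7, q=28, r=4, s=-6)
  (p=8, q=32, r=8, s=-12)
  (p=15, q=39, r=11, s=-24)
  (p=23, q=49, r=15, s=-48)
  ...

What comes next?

P — each term is the sum of the two before it: 1, 7, 8, 15, 23 → 38.
Q: 27, 28, 32, 39, 49 → 62 (differences are 1, 4, 7, … (increasing by 3 each time)).
R: alternating steps +3, +4, +3, +4, …; 1, 4, 8, 11, 15 → 18.
S: ×2 each step; -3, -6, -12, -24, -48 → -96.
Combining the parts gives (p=38, q=62, r=18, s=-96).

(p=38, q=62, r=18, s=-96)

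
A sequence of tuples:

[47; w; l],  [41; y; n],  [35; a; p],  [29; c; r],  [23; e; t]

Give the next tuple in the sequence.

First slot goes 47, 41, 35, 29, 23 → 17 (−6 each step).
First letter — letters move forward 2 places in the alphabet, wrapping Z→A: w, y, a, c, e → g.
Second letter — letters move forward 2 places in the alphabet: l, n, p, r, t → v.
Putting it together: [17; g; v].

[17; g; v]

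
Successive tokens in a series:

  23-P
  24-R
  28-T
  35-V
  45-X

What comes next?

First component: differences are 1, 4, 7, … (increasing by 3 each time); 23, 24, 28, 35, 45 → 58.
Letter — letters move forward 2 places in the alphabet: P, R, T, V, X → Z.
So the next token is 58-Z.

58-Z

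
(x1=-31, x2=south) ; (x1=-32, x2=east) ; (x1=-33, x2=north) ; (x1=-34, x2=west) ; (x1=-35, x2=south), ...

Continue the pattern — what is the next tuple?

(x1=-36, x2=east)

X1: −1 each step; -31, -32, -33, -34, -35 → -36.
X2: repeats south → east → north → west, so south, east, north, west, south → east.
So the next tuple is (x1=-36, x2=east).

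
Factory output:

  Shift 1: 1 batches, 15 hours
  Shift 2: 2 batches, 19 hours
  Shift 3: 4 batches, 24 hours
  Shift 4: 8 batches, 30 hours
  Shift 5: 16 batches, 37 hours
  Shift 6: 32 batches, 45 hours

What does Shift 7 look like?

Batches: ×2 each step, so 1, 2, 4, 8, 16, 32 → 64.
Hours: differences are 4, 5, 6, … (increasing by 1 each time), so 15, 19, 24, 30, 37, 45 → 54.
Combining the parts gives 64 batches, 54 hours.

64 batches, 54 hours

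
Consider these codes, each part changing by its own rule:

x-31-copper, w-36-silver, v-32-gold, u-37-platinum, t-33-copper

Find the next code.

s-38-silver

Letter goes x, w, v, u, t → s (letters move back 1 place in the alphabet).
For the second component, alternating steps +5, −4, +5, −4, …: 31, 36, 32, 37, 33 → 38.
Metal — repeats copper → silver → gold → platinum: copper, silver, gold, platinum, copper → silver.
Combining the parts gives s-38-silver.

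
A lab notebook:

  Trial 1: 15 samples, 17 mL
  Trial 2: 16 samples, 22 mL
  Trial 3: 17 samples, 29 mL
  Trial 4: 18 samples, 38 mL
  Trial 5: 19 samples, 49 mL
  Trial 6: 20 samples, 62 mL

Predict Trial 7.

21 samples, 77 mL

Samples: +1 each step; 15, 16, 17, 18, 19, 20 → 21.
ML: 17, 22, 29, 38, 49, 62 → 77 (differences are 5, 7, 9, … (increasing by 2 each time)).
Combining the parts gives 21 samples, 77 mL.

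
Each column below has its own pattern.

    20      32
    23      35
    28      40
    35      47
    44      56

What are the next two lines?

First component: 20, 23, 28, 35, 44 → 55 → 68 (differences are 3, 5, 7, … (increasing by 2 each time)).
Second component goes 32, 35, 40, 47, 56 → 67 → 80 (always 12 more than the first component).
So the next two lines are 55  67 and 68  80.

55  67; 68  80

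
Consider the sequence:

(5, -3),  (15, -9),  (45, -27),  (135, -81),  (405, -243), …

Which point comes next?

For the first part, ×3 each step: 5, 15, 45, 135, 405 → 1215.
Second part goes -3, -9, -27, -81, -243 → -729 (×3 each step).
Putting it together: (1215, -729).

(1215, -729)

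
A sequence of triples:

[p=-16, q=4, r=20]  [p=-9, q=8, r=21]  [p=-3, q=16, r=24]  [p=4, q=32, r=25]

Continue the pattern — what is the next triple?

[p=10, q=64, r=28]

P: alternating steps +7, +6, +7, +6, …, so -16, -9, -3, 4 → 10.
Q — ×2 each step: 4, 8, 16, 32 → 64.
R: alternating steps +1, +3, +1, +3, …, so 20, 21, 24, 25 → 28.
Combining the parts gives [p=10, q=64, r=28].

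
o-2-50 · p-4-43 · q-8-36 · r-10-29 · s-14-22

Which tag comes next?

t-16-15

For the letter, letters move forward 1 place in the alphabet: o, p, q, r, s → t.
Second component: alternating steps +2, +4, +2, +4, …, so 2, 4, 8, 10, 14 → 16.
Third component goes 50, 43, 36, 29, 22 → 15 (−7 each step).
So the next tag is t-16-15.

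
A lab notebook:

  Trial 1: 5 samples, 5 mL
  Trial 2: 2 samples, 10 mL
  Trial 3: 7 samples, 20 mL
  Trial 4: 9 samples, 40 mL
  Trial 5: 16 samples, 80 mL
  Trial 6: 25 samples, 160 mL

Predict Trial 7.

Samples — each term is the sum of the two before it: 5, 2, 7, 9, 16, 25 → 41.
ML: ×2 each step, so 5, 10, 20, 40, 80, 160 → 320.
Combining the parts gives 41 samples, 320 mL.

41 samples, 320 mL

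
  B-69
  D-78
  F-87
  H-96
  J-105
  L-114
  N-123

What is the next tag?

P-132

For the letter, letters move forward 2 places in the alphabet: B, D, F, H, J, L, N → P.
Second component: +9 each step; 69, 78, 87, 96, 105, 114, 123 → 132.
Putting it together: P-132.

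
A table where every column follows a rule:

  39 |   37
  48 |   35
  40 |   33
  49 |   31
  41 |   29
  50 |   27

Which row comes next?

42  25

First component — alternating steps +9, −8, +9, −8, …: 39, 48, 40, 49, 41, 50 → 42.
For the second component, −2 each step: 37, 35, 33, 31, 29, 27 → 25.
So the next row is 42  25.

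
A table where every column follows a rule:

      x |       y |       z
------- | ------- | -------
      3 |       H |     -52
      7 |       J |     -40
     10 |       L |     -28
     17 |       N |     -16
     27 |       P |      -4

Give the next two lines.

44  R  8; 71  T  20

Column x: 3, 7, 10, 17, 27 → 44 → 71 (each term is the sum of the two before it).
Column y: letters move forward 2 places in the alphabet; H, J, L, N, P → R → T.
Column z: +12 each step, so -52, -40, -28, -16, -4 → 8 → 20.
So the next two lines are 44  R  8 and 71  T  20.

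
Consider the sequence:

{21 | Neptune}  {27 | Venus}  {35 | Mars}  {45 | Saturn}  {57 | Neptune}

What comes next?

First entry: 21, 27, 35, 45, 57 → 71 (differences are 6, 8, 10, … (increasing by 2 each time)).
For the planet, repeats Neptune → Venus → Mars → Saturn: Neptune, Venus, Mars, Saturn, Neptune → Venus.
So the next pair is {71 | Venus}.

{71 | Venus}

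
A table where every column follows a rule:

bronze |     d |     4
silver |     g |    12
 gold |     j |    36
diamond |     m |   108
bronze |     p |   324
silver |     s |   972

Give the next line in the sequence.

Rank goes bronze, silver, gold, diamond, bronze, silver → gold (repeats bronze → silver → gold → diamond).
Letter — letters move forward 3 places in the alphabet: d, g, j, m, p, s → v.
For the third component, ×3 each step: 4, 12, 36, 108, 324, 972 → 2916.
Putting it together: gold  v  2916.

gold  v  2916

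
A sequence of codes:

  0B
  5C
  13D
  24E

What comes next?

First component: 0, 5, 13, 24 → 38 (differences are 5, 8, 11, … (increasing by 3 each time)).
Letter — letters move forward 1 place in the alphabet: B, C, D, E → F.
Putting it together: 38F.

38F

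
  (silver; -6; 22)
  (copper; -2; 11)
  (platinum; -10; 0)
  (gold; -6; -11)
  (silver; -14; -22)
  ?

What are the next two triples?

(copper; -10; -33), (platinum; -18; -44)

For the metal, repeats silver → copper → platinum → gold: silver, copper, platinum, gold, silver → copper → platinum.
Second value goes -6, -2, -10, -6, -14 → -10 → -18 (alternating steps +4, −8, +4, −8, …).
Third value — −11 each step: 22, 11, 0, -11, -22 → -33 → -44.
Putting the parts together: (copper; -10; -33) and then (platinum; -18; -44).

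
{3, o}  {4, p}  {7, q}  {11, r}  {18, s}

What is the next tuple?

{29, t}

First slot: 3, 4, 7, 11, 18 → 29 (each term is the sum of the two before it).
For the letter, letters move forward 1 place in the alphabet: o, p, q, r, s → t.
So the next tuple is {29, t}.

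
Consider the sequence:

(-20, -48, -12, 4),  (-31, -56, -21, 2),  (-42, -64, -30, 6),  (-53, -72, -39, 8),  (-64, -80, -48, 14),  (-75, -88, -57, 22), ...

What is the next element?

First part: −11 each step, so -20, -31, -42, -53, -64, -75 → -86.
For the second part, −8 each step: -48, -56, -64, -72, -80, -88 → -96.
Third part goes -12, -21, -30, -39, -48, -57 → -66 (−9 each step).
Fourth part: each term is the sum of the two before it; 4, 2, 6, 8, 14, 22 → 36.
Combining the parts gives (-86, -96, -66, 36).

(-86, -96, -66, 36)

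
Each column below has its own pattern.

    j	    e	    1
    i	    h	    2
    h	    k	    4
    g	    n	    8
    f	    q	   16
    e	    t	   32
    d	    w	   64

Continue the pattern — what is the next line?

c  z  128

For the first letter, letters move back 1 place in the alphabet: j, i, h, g, f, e, d → c.
Second letter: letters move forward 3 places in the alphabet; e, h, k, n, q, t, w → z.
Third component — ×2 each step: 1, 2, 4, 8, 16, 32, 64 → 128.
So the next line is c  z  128.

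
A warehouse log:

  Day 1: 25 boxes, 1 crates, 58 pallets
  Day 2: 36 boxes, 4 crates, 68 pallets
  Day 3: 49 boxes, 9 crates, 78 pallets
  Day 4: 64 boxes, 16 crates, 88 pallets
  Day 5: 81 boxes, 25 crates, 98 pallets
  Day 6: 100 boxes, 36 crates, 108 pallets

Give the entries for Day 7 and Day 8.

121 boxes, 49 crates, 118 pallets; 144 boxes, 64 crates, 128 pallets

Boxes: perfect squares: 5², 6², 7², …, so 25, 36, 49, 64, 81, 100 → 121 → 144.
Crates: perfect squares: 1², 2², 3², …; 1, 4, 9, 16, 25, 36 → 49 → 64.
Pallets goes 58, 68, 78, 88, 98, 108 → 118 → 128 (+10 each step).
So the next two records are 121 boxes, 49 crates, 118 pallets and 144 boxes, 64 crates, 128 pallets.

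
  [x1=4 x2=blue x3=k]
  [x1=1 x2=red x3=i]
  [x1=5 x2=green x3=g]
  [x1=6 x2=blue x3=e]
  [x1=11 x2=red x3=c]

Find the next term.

[x1=17 x2=green x3=a]

X1 goes 4, 1, 5, 6, 11 → 17 (each term is the sum of the two before it).
X2: repeats blue → red → green; blue, red, green, blue, red → green.
X3 goes k, i, g, e, c → a (letters move back 2 places in the alphabet).
So the next term is [x1=17 x2=green x3=a].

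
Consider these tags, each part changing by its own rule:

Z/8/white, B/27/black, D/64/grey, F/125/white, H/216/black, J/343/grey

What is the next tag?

L/512/white

Letter goes Z, B, D, F, H, J → L (letters move forward 2 places in the alphabet, wrapping Z→A).
Second component: perfect cubes: 2³, 3³, 4³, …; 8, 27, 64, 125, 216, 343 → 512.
Shade: white, black, grey, white, black, grey → white (repeats white → black → grey).
Putting it together: L/512/white.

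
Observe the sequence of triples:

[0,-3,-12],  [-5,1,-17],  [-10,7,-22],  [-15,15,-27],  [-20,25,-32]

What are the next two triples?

[-25,37,-37], [-30,51,-42]

First coordinate: −5 each step, so 0, -5, -10, -15, -20 → -25 → -30.
Second coordinate — differences are 4, 6, 8, … (increasing by 2 each time): -3, 1, 7, 15, 25 → 37 → 51.
Third coordinate — always 12 less than the first coordinate: -12, -17, -22, -27, -32 → -37 → -42.
Putting the parts together: [-25,37,-37] and then [-30,51,-42].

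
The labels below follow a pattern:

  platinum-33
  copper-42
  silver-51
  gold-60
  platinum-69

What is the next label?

copper-78

Metal: repeats platinum → copper → silver → gold; platinum, copper, silver, gold, platinum → copper.
Second component: 33, 42, 51, 60, 69 → 78 (+9 each step).
Putting it together: copper-78.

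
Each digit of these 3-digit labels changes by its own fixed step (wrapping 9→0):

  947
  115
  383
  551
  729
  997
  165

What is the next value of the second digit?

3

Second digit: −3 each step, mod 10; 4, 1, 8, 5, 2, 9, 6 → 3.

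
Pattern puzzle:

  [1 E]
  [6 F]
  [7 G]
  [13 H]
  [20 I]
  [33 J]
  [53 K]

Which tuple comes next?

First value: each term is the sum of the two before it, so 1, 6, 7, 13, 20, 33, 53 → 86.
For the letter, letters move forward 1 place in the alphabet: E, F, G, H, I, J, K → L.
Putting it together: [86 L].

[86 L]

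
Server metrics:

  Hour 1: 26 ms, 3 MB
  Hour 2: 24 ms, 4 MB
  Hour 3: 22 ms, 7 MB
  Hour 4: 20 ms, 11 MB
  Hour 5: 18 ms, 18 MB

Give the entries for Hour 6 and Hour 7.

16 ms, 29 MB; 14 ms, 47 MB

Ms: −2 each step, so 26, 24, 22, 20, 18 → 16 → 14.
MB — each term is the sum of the two before it: 3, 4, 7, 11, 18 → 29 → 47.
So the next two records are 16 ms, 29 MB and 14 ms, 47 MB.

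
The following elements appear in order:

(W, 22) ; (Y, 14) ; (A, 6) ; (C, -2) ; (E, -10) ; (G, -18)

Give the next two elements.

For the letter, letters move forward 2 places in the alphabet, wrapping Z→A: W, Y, A, C, E, G → I → K.
Second part — −8 each step: 22, 14, 6, -2, -10, -18 → -26 → -34.
Putting the parts together: (I, -26) and then (K, -34).

(I, -26), (K, -34)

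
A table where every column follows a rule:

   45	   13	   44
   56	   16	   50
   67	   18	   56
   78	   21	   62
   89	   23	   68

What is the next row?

First component goes 45, 56, 67, 78, 89 → 100 (+11 each step).
Second component: alternating steps +3, +2, +3, +2, …; 13, 16, 18, 21, 23 → 26.
Third component: +6 each step, so 44, 50, 56, 62, 68 → 74.
So the next row is 100  26  74.

100  26  74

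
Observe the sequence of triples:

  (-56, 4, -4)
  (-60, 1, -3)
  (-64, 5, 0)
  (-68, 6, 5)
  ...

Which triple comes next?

First slot: −4 each step; -56, -60, -64, -68 → -72.
Second slot — each term is the sum of the two before it: 4, 1, 5, 6 → 11.
Third slot: -4, -3, 0, 5 → 12 (differences are 1, 3, 5, … (increasing by 2 each time)).
Putting it together: (-72, 11, 12).

(-72, 11, 12)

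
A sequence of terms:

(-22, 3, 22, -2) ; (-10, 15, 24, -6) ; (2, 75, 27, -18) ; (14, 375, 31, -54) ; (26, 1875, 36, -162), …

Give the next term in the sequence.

First value: +12 each step, so -22, -10, 2, 14, 26 → 38.
For the second value, ×5 each step: 3, 15, 75, 375, 1875 → 9375.
Third value: differences are 2, 3, 4, … (increasing by 1 each time), so 22, 24, 27, 31, 36 → 42.
Fourth value: ×3 each step, so -2, -6, -18, -54, -162 → -486.
Putting it together: (38, 9375, 42, -486).

(38, 9375, 42, -486)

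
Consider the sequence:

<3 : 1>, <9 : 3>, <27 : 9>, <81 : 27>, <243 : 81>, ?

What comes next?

First slot: ×3 each step, so 3, 9, 27, 81, 243 → 729.
Second slot: ×3 each step, so 1, 3, 9, 27, 81 → 243.
So the next point is <729 : 243>.

<729 : 243>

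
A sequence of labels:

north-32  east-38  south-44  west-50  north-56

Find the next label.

Direction goes north, east, south, west, north → east (repeats north → east → south → west).
For the second component, +6 each step: 32, 38, 44, 50, 56 → 62.
Putting it together: east-62.

east-62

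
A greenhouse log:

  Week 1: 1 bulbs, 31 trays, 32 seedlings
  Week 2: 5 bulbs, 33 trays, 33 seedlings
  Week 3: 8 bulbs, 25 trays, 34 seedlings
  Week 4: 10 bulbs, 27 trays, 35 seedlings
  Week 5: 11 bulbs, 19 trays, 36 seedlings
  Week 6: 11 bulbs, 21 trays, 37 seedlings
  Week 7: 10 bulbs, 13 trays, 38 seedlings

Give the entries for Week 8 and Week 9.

Bulbs goes 1, 5, 8, 10, 11, 11, 10 → 8 → 5 (differences are 4, 3, 2, … (decreasing by 1 each time)).
Trays goes 31, 33, 25, 27, 19, 21, 13 → 15 → 7 (alternating steps +2, −8, +2, −8, …).
Seedlings goes 32, 33, 34, 35, 36, 37, 38 → 39 → 40 (+1 each step).
So the next two records are 8 bulbs, 15 trays, 39 seedlings and 5 bulbs, 7 trays, 40 seedlings.

8 bulbs, 15 trays, 39 seedlings; 5 bulbs, 7 trays, 40 seedlings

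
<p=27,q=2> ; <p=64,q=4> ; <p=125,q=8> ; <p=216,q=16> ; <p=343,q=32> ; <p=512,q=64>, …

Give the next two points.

<p=729,q=128>, <p=1000,q=256>

P goes 27, 64, 125, 216, 343, 512 → 729 → 1000 (perfect cubes: 3³, 4³, 5³, …).
For the q, ×2 each step: 2, 4, 8, 16, 32, 64 → 128 → 256.
Putting the parts together: <p=729,q=128> and then <p=1000,q=256>.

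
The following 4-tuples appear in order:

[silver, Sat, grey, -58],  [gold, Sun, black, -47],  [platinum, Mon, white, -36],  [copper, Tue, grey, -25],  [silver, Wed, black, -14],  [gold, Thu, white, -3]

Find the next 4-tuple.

[platinum, Fri, grey, 8]

Metal: repeats silver → gold → platinum → copper, so silver, gold, platinum, copper, silver, gold → platinum.
Day: Sat, Sun, Mon, Tue, Wed, Thu → Fri (runs through the weekdays Mon→Sun).
Shade: repeats grey → black → white; grey, black, white, grey, black, white → grey.
Fourth value: -58, -47, -36, -25, -14, -3 → 8 (+11 each step).
Putting it together: [platinum, Fri, grey, 8].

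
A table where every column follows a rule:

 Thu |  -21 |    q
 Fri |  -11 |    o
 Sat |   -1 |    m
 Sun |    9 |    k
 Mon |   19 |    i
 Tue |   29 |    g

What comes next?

Wed  39  e

Day: runs through the weekdays Mon→Sun; Thu, Fri, Sat, Sun, Mon, Tue → Wed.
For the second component, +10 each step: -21, -11, -1, 9, 19, 29 → 39.
Letter: q, o, m, k, i, g → e (letters move back 2 places in the alphabet).
Combining the parts gives Wed  39  e.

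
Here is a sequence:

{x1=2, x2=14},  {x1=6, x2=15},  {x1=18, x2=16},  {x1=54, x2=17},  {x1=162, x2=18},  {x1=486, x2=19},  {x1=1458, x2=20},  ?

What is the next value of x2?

X2 — +1 each step: 14, 15, 16, 17, 18, 19, 20 → 21.

21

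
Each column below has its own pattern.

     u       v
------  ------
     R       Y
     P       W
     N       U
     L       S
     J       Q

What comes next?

Column u: letters move back 2 places in the alphabet; R, P, N, L, J → H.
Column v: Y, W, U, S, Q → O (letters move back 2 places in the alphabet).
Combining the parts gives H  O.

H  O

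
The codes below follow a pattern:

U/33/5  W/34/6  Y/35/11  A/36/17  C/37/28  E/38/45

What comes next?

G/39/73

Letter — letters move forward 2 places in the alphabet, wrapping Z→A: U, W, Y, A, C, E → G.
Second component: +1 each step, so 33, 34, 35, 36, 37, 38 → 39.
For the third component, each term is the sum of the two before it: 5, 6, 11, 17, 28, 45 → 73.
Putting it together: G/39/73.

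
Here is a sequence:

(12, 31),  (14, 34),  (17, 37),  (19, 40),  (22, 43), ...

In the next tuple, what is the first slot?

First slot: 12, 14, 17, 19, 22 → 24 (alternating steps +2, +3, +2, +3, …).
Second slot: +3 each step, so 31, 34, 37, 40, 43 → 46.

24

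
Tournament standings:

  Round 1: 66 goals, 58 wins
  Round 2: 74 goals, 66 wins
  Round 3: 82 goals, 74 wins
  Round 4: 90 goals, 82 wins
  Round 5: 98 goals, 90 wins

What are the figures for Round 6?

106 goals, 98 wins

Goals goes 66, 74, 82, 90, 98 → 106 (+8 each step).
Wins: always 8 less than the goals; 58, 66, 74, 82, 90 → 98.
So the next row is 106 goals, 98 wins.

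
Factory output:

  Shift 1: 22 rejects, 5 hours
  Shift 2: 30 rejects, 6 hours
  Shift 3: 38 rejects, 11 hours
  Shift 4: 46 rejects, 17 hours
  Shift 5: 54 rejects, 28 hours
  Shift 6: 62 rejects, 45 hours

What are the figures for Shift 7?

70 rejects, 73 hours

Rejects goes 22, 30, 38, 46, 54, 62 → 70 (+8 each step).
Hours: each term is the sum of the two before it, so 5, 6, 11, 17, 28, 45 → 73.
So the next record is 70 rejects, 73 hours.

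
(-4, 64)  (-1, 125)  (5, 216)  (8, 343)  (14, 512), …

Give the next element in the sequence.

First component: alternating steps +3, +6, +3, +6, …; -4, -1, 5, 8, 14 → 17.
Second component — perfect cubes: 4³, 5³, 6³, …: 64, 125, 216, 343, 512 → 729.
Putting it together: (17, 729).

(17, 729)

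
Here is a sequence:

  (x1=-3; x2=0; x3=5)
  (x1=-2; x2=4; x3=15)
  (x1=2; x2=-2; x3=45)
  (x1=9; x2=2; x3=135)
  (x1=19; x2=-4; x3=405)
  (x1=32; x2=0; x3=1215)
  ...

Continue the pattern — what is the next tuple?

X1: differences are 1, 4, 7, … (increasing by 3 each time), so -3, -2, 2, 9, 19, 32 → 48.
X2: alternating steps +4, −6, +4, −6, …; 0, 4, -2, 2, -4, 0 → -6.
X3: ×3 each step, so 5, 15, 45, 135, 405, 1215 → 3645.
So the next tuple is (x1=48; x2=-6; x3=3645).

(x1=48; x2=-6; x3=3645)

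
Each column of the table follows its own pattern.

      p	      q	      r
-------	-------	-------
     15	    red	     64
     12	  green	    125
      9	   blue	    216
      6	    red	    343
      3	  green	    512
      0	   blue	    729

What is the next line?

-3  red  1000

Column p: −3 each step, so 15, 12, 9, 6, 3, 0 → -3.
Column q: repeats red → green → blue, so red, green, blue, red, green, blue → red.
Column r: perfect cubes: 4³, 5³, 6³, …; 64, 125, 216, 343, 512, 729 → 1000.
Putting it together: -3  red  1000.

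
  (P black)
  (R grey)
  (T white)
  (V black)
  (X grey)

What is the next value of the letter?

Z

Letter goes P, R, T, V, X → Z (letters move forward 2 places in the alphabet).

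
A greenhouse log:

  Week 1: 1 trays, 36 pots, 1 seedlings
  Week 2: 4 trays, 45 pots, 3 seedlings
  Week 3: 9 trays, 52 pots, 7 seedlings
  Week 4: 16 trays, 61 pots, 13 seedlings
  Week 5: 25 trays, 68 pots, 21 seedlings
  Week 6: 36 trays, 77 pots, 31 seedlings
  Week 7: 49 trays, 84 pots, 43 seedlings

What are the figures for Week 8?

64 trays, 93 pots, 57 seedlings

Trays goes 1, 4, 9, 16, 25, 36, 49 → 64 (perfect squares: 1², 2², 3², …).
Pots: alternating steps +9, +7, +9, +7, …, so 36, 45, 52, 61, 68, 77, 84 → 93.
Seedlings — differences are 2, 4, 6, … (increasing by 2 each time): 1, 3, 7, 13, 21, 31, 43 → 57.
Putting it together: 64 trays, 93 pots, 57 seedlings.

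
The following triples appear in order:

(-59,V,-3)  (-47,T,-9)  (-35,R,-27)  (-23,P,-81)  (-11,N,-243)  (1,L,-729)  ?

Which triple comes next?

For the first component, +12 each step: -59, -47, -35, -23, -11, 1 → 13.
Letter: letters move back 2 places in the alphabet; V, T, R, P, N, L → J.
Third component: -3, -9, -27, -81, -243, -729 → -2187 (×3 each step).
So the next triple is (13,J,-2187).

(13,J,-2187)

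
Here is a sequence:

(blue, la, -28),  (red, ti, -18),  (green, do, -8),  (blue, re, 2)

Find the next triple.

Colour goes blue, red, green, blue → red (repeats blue → red → green).
Note: la, ti, do, re → mi (runs through the solfège scale do→ti).
Third component: +10 each step; -28, -18, -8, 2 → 12.
Putting it together: (red, mi, 12).

(red, mi, 12)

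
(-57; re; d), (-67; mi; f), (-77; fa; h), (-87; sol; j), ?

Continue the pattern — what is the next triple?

(-97; la; l)

First coordinate: −10 each step; -57, -67, -77, -87 → -97.
Note: runs through the solfège scale do→ti, so re, mi, fa, sol → la.
For the letter, letters move forward 2 places in the alphabet: d, f, h, j → l.
Putting it together: (-97; la; l).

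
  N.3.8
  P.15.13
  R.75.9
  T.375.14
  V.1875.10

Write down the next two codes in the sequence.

X.9375.15, Z.46875.11

Letter: letters move forward 2 places in the alphabet, so N, P, R, T, V → X → Z.
Second component: 3, 15, 75, 375, 1875 → 9375 → 46875 (×5 each step).
For the third component, alternating steps +5, −4, +5, −4, …: 8, 13, 9, 14, 10 → 15 → 11.
Putting the parts together: X.9375.15 and then Z.46875.11.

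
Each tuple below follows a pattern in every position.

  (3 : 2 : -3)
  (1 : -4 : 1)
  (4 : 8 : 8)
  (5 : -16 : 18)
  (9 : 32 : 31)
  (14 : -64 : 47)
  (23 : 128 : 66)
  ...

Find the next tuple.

(37 : -256 : 88)

For the first coordinate, each term is the sum of the two before it: 3, 1, 4, 5, 9, 14, 23 → 37.
For the second coordinate, ×(-2) each step: 2, -4, 8, -16, 32, -64, 128 → -256.
Third coordinate: differences are 4, 7, 10, … (increasing by 3 each time); -3, 1, 8, 18, 31, 47, 66 → 88.
Putting it together: (37 : -256 : 88).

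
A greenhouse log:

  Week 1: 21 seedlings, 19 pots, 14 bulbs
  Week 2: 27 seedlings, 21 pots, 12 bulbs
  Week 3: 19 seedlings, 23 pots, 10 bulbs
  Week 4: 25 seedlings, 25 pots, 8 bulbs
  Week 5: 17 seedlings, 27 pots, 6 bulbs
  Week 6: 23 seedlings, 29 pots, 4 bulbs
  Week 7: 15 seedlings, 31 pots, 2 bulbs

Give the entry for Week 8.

21 seedlings, 33 pots, 0 bulbs

Seedlings: 21, 27, 19, 25, 17, 23, 15 → 21 (alternating steps +6, −8, +6, −8, …).
Pots — +2 each step: 19, 21, 23, 25, 27, 29, 31 → 33.
Bulbs: together with the pots always sums to 33, so 14, 12, 10, 8, 6, 4, 2 → 0.
Putting it together: 21 seedlings, 33 pots, 0 bulbs.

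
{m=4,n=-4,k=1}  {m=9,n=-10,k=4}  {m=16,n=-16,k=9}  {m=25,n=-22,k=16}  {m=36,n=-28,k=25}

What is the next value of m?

49

M goes 4, 9, 16, 25, 36 → 49 (perfect squares: 2², 3², 4², …).
N: −6 each step, so -4, -10, -16, -22, -28 → -34.
K — perfect squares: 1², 2², 3², …: 1, 4, 9, 16, 25 → 36.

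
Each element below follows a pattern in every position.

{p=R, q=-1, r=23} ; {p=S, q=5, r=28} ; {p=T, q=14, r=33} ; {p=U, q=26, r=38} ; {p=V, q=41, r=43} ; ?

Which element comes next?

P: letters move forward 1 place in the alphabet, so R, S, T, U, V → W.
Q — differences are 6, 9, 12, … (increasing by 3 each time): -1, 5, 14, 26, 41 → 59.
R — +5 each step: 23, 28, 33, 38, 43 → 48.
Putting it together: {p=W, q=59, r=48}.

{p=W, q=59, r=48}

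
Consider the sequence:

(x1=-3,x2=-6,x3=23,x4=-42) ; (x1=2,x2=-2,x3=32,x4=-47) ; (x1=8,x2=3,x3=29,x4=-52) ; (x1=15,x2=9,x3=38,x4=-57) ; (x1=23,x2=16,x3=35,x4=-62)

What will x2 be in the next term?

24

X2: differences are 4, 5, 6, … (increasing by 1 each time); -6, -2, 3, 9, 16 → 24.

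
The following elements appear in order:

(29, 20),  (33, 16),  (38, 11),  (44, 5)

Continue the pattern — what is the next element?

(51, -2)

First coordinate: differences are 4, 5, 6, … (increasing by 1 each time); 29, 33, 38, 44 → 51.
For the second coordinate, together with the first coordinate always sums to 49: 20, 16, 11, 5 → -2.
So the next element is (51, -2).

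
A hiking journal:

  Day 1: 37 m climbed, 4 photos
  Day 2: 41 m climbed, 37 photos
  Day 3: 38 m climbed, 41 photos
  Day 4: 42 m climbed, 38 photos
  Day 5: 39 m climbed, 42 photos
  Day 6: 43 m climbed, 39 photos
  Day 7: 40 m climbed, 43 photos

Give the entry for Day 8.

M climbed — alternating steps +4, −3, +4, −3, …: 37, 41, 38, 42, 39, 43, 40 → 44.
Photos: 4, 37, 41, 38, 42, 39, 43 → 40 (always the previous value of the m climbed).
Putting it together: 44 m climbed, 40 photos.

44 m climbed, 40 photos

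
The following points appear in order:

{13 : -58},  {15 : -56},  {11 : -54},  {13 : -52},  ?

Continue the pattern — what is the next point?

For the first coordinate, alternating steps +2, −4, +2, −4, …: 13, 15, 11, 13 → 9.
Second coordinate: +2 each step; -58, -56, -54, -52 → -50.
Combining the parts gives {9 : -50}.

{9 : -50}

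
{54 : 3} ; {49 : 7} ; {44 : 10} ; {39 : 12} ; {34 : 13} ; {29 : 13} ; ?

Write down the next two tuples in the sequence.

{24 : 12}, {19 : 10}

First component: −5 each step, so 54, 49, 44, 39, 34, 29 → 24 → 19.
For the second component, differences are 4, 3, 2, … (decreasing by 1 each time): 3, 7, 10, 12, 13, 13 → 12 → 10.
So the next two tuples are {24 : 12} and {19 : 10}.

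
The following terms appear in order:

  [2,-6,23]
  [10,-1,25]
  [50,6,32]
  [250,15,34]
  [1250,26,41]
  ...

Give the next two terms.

First component: ×5 each step, so 2, 10, 50, 250, 1250 → 6250 → 31250.
Second component: -6, -1, 6, 15, 26 → 39 → 54 (differences are 5, 7, 9, … (increasing by 2 each time)).
Third component — alternating steps +2, +7, +2, +7, …: 23, 25, 32, 34, 41 → 43 → 50.
So the next two terms are [6250,39,43] and [31250,54,50].

[6250,39,43], [31250,54,50]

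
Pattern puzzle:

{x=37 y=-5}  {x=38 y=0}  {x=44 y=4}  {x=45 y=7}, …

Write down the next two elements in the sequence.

For the x, alternating steps +1, +6, +1, +6, …: 37, 38, 44, 45 → 51 → 52.
Y: differences are 5, 4, 3, … (decreasing by 1 each time); -5, 0, 4, 7 → 9 → 10.
Putting the parts together: {x=51 y=9} and then {x=52 y=10}.

{x=51 y=9}, {x=52 y=10}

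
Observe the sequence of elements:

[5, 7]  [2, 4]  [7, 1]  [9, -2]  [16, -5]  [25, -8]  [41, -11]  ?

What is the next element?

For the first component, each term is the sum of the two before it: 5, 2, 7, 9, 16, 25, 41 → 66.
Second component: −3 each step; 7, 4, 1, -2, -5, -8, -11 → -14.
Combining the parts gives [66, -14].

[66, -14]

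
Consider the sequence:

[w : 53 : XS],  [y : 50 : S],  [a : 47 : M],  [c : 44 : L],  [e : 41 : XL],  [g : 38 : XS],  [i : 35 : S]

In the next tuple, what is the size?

M

Size: repeats XS → S → M → L → XL; XS, S, M, L, XL, XS, S → M.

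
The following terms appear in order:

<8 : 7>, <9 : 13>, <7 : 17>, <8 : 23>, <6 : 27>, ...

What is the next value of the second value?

33

Second value — alternating steps +6, +4, +6, +4, …: 7, 13, 17, 23, 27 → 33.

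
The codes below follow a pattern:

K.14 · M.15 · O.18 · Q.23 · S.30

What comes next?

Letter: letters move forward 2 places in the alphabet, so K, M, O, Q, S → U.
For the second component, differences are 1, 3, 5, … (increasing by 2 each time): 14, 15, 18, 23, 30 → 39.
So the next code is U.39.

U.39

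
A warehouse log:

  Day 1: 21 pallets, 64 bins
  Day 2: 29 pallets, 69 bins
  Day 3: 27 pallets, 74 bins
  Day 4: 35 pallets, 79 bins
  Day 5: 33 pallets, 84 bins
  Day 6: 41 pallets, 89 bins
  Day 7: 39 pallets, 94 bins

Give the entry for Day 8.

47 pallets, 99 bins

Pallets goes 21, 29, 27, 35, 33, 41, 39 → 47 (alternating steps +8, −2, +8, −2, …).
Bins: +5 each step; 64, 69, 74, 79, 84, 89, 94 → 99.
Combining the parts gives 47 pallets, 99 bins.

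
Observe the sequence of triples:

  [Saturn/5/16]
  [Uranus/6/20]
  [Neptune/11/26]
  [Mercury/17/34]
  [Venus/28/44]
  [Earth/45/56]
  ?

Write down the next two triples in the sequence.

[Mars/73/70], [Jupiter/118/86]

For the planet, runs through the planets Mercury→Neptune: Saturn, Uranus, Neptune, Mercury, Venus, Earth → Mars → Jupiter.
Second entry goes 5, 6, 11, 17, 28, 45 → 73 → 118 (each term is the sum of the two before it).
Third entry: 16, 20, 26, 34, 44, 56 → 70 → 86 (differences are 4, 6, 8, … (increasing by 2 each time)).
Putting the parts together: [Mars/73/70] and then [Jupiter/118/86].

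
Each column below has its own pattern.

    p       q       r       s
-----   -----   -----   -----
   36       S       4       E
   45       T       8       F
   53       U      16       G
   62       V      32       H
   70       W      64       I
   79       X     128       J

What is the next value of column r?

256

Column p — alternating steps +9, +8, +9, +8, …: 36, 45, 53, 62, 70, 79 → 87.
Column q: letters move forward 1 place in the alphabet, so S, T, U, V, W, X → Y.
Column r goes 4, 8, 16, 32, 64, 128 → 256 (×2 each step).
For the column s, letters move forward 1 place in the alphabet: E, F, G, H, I, J → K.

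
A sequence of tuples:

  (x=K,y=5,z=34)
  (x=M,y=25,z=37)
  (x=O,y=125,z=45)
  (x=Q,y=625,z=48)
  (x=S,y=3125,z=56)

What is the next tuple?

(x=U,y=15625,z=59)

For the x, letters move forward 2 places in the alphabet: K, M, O, Q, S → U.
Y goes 5, 25, 125, 625, 3125 → 15625 (×5 each step).
For the z, alternating steps +3, +8, +3, +8, …: 34, 37, 45, 48, 56 → 59.
So the next tuple is (x=U,y=15625,z=59).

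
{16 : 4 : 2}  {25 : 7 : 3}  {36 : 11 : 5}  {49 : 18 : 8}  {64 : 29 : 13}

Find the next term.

For the first entry, perfect squares: 4², 5², 6², …: 16, 25, 36, 49, 64 → 81.
Second entry — each term is the sum of the two before it: 4, 7, 11, 18, 29 → 47.
Third entry: each term is the sum of the two before it, so 2, 3, 5, 8, 13 → 21.
So the next term is {81 : 47 : 21}.

{81 : 47 : 21}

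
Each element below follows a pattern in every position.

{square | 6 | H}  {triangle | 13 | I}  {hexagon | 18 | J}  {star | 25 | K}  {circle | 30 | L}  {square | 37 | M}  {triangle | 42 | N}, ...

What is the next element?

Shape goes square, triangle, hexagon, star, circle, square, triangle → hexagon (repeats square → triangle → hexagon → star → circle).
Second value — alternating steps +7, +5, +7, +5, …: 6, 13, 18, 25, 30, 37, 42 → 49.
For the letter, letters move forward 1 place in the alphabet: H, I, J, K, L, M, N → O.
Combining the parts gives {hexagon | 49 | O}.

{hexagon | 49 | O}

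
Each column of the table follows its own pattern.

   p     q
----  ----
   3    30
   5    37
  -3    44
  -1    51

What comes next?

Column p goes 3, 5, -3, -1 → -9 (alternating steps +2, −8, +2, −8, …).
Column q goes 30, 37, 44, 51 → 58 (+7 each step).
Combining the parts gives -9  58.

-9  58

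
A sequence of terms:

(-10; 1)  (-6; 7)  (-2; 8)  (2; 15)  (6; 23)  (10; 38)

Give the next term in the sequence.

(14; 61)

First component — +4 each step: -10, -6, -2, 2, 6, 10 → 14.
Second component — each term is the sum of the two before it: 1, 7, 8, 15, 23, 38 → 61.
Combining the parts gives (14; 61).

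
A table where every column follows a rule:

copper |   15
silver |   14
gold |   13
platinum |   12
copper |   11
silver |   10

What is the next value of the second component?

Second component: −1 each step, so 15, 14, 13, 12, 11, 10 → 9.

9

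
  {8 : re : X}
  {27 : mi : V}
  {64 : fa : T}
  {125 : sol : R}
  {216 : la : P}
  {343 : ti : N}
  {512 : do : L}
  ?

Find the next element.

{729 : re : J}

For the first component, perfect cubes: 2³, 3³, 4³, …: 8, 27, 64, 125, 216, 343, 512 → 729.
Note goes re, mi, fa, sol, la, ti, do → re (runs through the solfège scale do→ti).
Letter — letters move back 2 places in the alphabet: X, V, T, R, P, N, L → J.
So the next element is {729 : re : J}.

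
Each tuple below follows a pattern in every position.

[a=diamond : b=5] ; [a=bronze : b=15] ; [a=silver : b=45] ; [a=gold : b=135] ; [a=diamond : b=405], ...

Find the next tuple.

A: repeats diamond → bronze → silver → gold, so diamond, bronze, silver, gold, diamond → bronze.
B: 5, 15, 45, 135, 405 → 1215 (×3 each step).
Combining the parts gives [a=bronze : b=1215].

[a=bronze : b=1215]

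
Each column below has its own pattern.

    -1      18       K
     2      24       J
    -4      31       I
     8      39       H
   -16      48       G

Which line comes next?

First component: ×(-2) each step; -1, 2, -4, 8, -16 → 32.
Second component goes 18, 24, 31, 39, 48 → 58 (differences are 6, 7, 8, … (increasing by 1 each time)).
For the letter, letters move back 1 place in the alphabet: K, J, I, H, G → F.
So the next line is 32  58  F.

32  58  F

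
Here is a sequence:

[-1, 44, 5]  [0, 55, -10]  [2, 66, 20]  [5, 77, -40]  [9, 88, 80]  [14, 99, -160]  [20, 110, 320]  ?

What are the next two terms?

[27, 121, -640], [35, 132, 1280]

First coordinate goes -1, 0, 2, 5, 9, 14, 20 → 27 → 35 (differences are 1, 2, 3, … (increasing by 1 each time)).
Second coordinate: +11 each step, so 44, 55, 66, 77, 88, 99, 110 → 121 → 132.
Third coordinate: ×(-2) each step, so 5, -10, 20, -40, 80, -160, 320 → -640 → 1280.
Putting the parts together: [27, 121, -640] and then [35, 132, 1280].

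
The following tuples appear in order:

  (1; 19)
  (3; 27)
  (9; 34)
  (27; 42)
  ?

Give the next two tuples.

First slot: 1, 3, 9, 27 → 81 → 243 (×3 each step).
For the second slot, alternating steps +8, +7, +8, +7, …: 19, 27, 34, 42 → 49 → 57.
Putting the parts together: (81; 49) and then (243; 57).

(81; 49), (243; 57)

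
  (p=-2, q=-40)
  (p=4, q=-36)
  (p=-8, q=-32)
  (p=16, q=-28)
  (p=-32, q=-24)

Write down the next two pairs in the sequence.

(p=64, q=-20), (p=-128, q=-16)

P: -2, 4, -8, 16, -32 → 64 → -128 (×(-2) each step).
Q: +4 each step; -40, -36, -32, -28, -24 → -20 → -16.
So the next two pairs are (p=64, q=-20) and (p=-128, q=-16).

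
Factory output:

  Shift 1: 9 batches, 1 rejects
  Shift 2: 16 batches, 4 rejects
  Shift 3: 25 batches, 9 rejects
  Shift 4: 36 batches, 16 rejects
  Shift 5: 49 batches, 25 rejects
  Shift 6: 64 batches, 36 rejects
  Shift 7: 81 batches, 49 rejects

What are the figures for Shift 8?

100 batches, 64 rejects

Batches: perfect squares: 3², 4², 5², …, so 9, 16, 25, 36, 49, 64, 81 → 100.
For the rejects, perfect squares: 1², 2², 3², …: 1, 4, 9, 16, 25, 36, 49 → 64.
So the next record is 100 batches, 64 rejects.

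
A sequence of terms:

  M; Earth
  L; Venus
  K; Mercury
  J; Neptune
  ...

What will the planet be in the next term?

Uranus

Letter — letters move back 1 place in the alphabet: M, L, K, J → I.
Planet goes Earth, Venus, Mercury, Neptune → Uranus (runs backward through the planets Mercury→Neptune).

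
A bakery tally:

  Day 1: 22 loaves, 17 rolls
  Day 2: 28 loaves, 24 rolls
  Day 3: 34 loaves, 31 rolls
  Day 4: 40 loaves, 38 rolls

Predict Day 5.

Loaves: +6 each step; 22, 28, 34, 40 → 46.
For the rolls, +7 each step: 17, 24, 31, 38 → 45.
Putting it together: 46 loaves, 45 rolls.

46 loaves, 45 rolls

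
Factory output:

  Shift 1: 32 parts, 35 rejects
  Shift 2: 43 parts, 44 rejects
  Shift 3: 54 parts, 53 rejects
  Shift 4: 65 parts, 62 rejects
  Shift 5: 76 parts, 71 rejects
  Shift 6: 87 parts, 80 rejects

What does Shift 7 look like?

98 parts, 89 rejects

Parts: 32, 43, 54, 65, 76, 87 → 98 (+11 each step).
Rejects goes 35, 44, 53, 62, 71, 80 → 89 (+9 each step).
So the next line is 98 parts, 89 rejects.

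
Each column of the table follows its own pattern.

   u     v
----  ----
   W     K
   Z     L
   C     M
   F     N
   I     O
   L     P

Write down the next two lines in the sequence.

Column u: letters move forward 3 places in the alphabet, wrapping Z→A; W, Z, C, F, I, L → O → R.
Column v: letters move forward 1 place in the alphabet; K, L, M, N, O, P → Q → R.
Putting the parts together: O  Q and then R  R.

O  Q; R  R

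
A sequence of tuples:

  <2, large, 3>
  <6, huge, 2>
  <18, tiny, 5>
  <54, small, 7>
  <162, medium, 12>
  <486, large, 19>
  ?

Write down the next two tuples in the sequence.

First part — ×3 each step: 2, 6, 18, 54, 162, 486 → 1458 → 4374.
Size — repeats large → huge → tiny → small → medium: large, huge, tiny, small, medium, large → huge → tiny.
Third part: each term is the sum of the two before it, so 3, 2, 5, 7, 12, 19 → 31 → 50.
Putting the parts together: <1458, huge, 31> and then <4374, tiny, 50>.

<1458, huge, 31>, <4374, tiny, 50>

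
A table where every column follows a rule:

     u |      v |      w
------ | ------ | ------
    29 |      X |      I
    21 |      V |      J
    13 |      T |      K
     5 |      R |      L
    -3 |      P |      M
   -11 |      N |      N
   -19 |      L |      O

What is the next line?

-27  J  P

Column u: −8 each step; 29, 21, 13, 5, -3, -11, -19 → -27.
Column v — letters move back 2 places in the alphabet: X, V, T, R, P, N, L → J.
Column w goes I, J, K, L, M, N, O → P (letters move forward 1 place in the alphabet).
So the next line is -27  J  P.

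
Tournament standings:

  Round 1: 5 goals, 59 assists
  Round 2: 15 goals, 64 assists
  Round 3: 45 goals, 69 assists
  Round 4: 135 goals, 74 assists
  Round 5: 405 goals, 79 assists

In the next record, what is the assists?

Assists: +5 each step, so 59, 64, 69, 74, 79 → 84.

84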